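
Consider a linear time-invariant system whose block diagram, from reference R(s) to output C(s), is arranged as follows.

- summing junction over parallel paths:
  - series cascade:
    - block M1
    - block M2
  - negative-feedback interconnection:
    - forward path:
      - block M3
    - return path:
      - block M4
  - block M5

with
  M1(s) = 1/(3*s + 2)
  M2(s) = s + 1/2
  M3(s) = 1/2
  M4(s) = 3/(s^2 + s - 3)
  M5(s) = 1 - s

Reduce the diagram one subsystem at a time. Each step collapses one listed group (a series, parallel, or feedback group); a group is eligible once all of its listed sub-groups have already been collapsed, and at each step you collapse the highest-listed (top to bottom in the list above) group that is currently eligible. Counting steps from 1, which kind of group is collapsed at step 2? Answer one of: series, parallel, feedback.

Step 1 - series reduction of M1, M2
Step 2 - feedback reduction of M3, M4
Step 3 - parallel reduction of (M1*M2), [M3/(1+M3*M4)], M5
At step 2 the group reduced is feedback.

Final answer: feedback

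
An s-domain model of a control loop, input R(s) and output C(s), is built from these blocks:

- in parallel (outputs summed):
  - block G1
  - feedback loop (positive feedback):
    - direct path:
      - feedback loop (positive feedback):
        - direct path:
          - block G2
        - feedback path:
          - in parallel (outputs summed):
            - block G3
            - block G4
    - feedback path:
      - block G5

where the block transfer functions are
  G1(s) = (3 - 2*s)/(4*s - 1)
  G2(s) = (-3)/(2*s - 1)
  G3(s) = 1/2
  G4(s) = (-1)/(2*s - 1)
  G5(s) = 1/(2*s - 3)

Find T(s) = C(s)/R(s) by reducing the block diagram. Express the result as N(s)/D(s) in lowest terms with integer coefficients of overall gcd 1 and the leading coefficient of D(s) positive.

First reduce the diagram to T(s).

Step 1 - add G3, G4 (parallel) gives (2*s - 3)/(4*s - 2)
Step 2 - reduce the feedback loop with forward G2 and return (G3+G4) gives (6 - 12*s)/(8*s^2 - 2*s - 7)
Step 3 - apply the feedback formula to [G2/(1-G2*(G3+G4))], G5 gives (-24*s^2 + 48*s - 18)/(16*s^3 - 28*s^2 + 4*s + 15)
Step 4 - sum the parallel branches G1, [[G2/(1-G2*(G3+G4))]/(1-[G2/(1-G2*(G3+G4))]*G5)] - this is the overall T(s), already in the required normalized form

Answer: (-32*s^4 + 8*s^3 + 124*s^2 - 138*s + 63)/(64*s^4 - 128*s^3 + 44*s^2 + 56*s - 15)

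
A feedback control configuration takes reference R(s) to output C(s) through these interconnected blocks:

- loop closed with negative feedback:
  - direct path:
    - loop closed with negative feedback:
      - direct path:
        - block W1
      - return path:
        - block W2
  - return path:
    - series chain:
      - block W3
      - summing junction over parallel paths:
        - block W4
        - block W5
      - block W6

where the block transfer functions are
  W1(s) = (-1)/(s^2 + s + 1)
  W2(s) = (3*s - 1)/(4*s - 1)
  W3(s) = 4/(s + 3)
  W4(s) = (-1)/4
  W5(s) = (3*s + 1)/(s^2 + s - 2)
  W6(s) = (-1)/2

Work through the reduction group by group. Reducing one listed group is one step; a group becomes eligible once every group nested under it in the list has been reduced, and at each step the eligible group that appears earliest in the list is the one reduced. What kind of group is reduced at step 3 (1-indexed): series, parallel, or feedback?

The answer is series.

Reasoning:
[1] collapse the loop (W1 forward, W2 return)
[2] sum the parallel branches W4, W5
[3] reduce the series chain W3, (W4+W5), W6
[4] collapse the loop ([W1/(1+W1*W2)] forward, (W3*(W4+W5)*W6) return)
So the answer for step 3 is series.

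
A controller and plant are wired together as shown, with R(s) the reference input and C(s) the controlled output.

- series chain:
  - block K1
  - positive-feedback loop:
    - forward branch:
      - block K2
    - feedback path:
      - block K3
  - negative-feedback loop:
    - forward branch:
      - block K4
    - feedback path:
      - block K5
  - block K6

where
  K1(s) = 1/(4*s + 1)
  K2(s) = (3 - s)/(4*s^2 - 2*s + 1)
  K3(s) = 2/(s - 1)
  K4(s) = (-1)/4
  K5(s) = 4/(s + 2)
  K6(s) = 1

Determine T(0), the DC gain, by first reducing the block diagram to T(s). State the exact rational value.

The answer is -3/14.

Reasoning:
Step 1 - reduce the feedback loop with forward K2 and return K3 gives (-s^2 + 4*s - 3)/(4*s^3 - 6*s^2 + 5*s - 7)
Step 2 - apply the feedback formula to K4, K5 gives (-s - 2)/(4*s + 4)
Step 3 - reduce the series chain K1, [K2/(1-K2*K3)], [K4/(1+K4*K5)], K6 gives (s^3 - 2*s^2 - 5*s + 6)/(64*s^5 - 16*s^4 - 24*s^3 - 36*s^2 - 120*s - 28)
Evaluating the step-3 result (the overall T(s)) at s = 0 gives T(0) = 6/(-28) = -3/14.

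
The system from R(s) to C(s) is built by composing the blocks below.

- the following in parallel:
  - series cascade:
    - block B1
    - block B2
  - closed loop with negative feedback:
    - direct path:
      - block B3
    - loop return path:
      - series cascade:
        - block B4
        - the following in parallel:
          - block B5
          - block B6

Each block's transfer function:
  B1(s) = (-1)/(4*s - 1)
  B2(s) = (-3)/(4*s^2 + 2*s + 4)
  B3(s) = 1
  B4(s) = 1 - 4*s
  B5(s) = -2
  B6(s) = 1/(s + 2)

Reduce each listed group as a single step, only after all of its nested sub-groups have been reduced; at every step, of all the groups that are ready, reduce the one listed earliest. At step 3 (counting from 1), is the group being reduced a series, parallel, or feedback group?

Step 1 - combine B1, B2 in series
Step 2 - reduce the parallel group B5, B6
Step 3 - cascade B4, (B5+B6)
Step 4 - apply the feedback formula to B3, (B4*(B5+B6))
Step 5 - combine (B1*B2), [B3/(1+B3*(B4*(B5+B6)))] in parallel
At step 3 the group reduced is series.

Hence the answer: series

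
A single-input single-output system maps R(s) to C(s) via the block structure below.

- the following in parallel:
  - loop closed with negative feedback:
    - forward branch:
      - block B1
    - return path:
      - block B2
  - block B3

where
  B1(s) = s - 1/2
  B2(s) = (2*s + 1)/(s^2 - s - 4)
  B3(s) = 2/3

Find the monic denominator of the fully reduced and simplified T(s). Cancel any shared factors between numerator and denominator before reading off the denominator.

[1] reduce the feedback loop with forward B1 and return B2 -> (2*s^3 - 3*s^2 - 7*s + 4)/(6*s^2 - 2*s - 9)
[2] add [B1/(1+B1*B2)], B3 (parallel) -> (6*s^3 + 3*s^2 - 25*s - 6)/(18*s^2 - 6*s - 27)
The result of step 2 is T(s) in lowest terms. Its denominator has leading coefficient 18; dividing the denominator through by 18 makes it monic.

Therefore the answer is s^2 - s/3 - 3/2.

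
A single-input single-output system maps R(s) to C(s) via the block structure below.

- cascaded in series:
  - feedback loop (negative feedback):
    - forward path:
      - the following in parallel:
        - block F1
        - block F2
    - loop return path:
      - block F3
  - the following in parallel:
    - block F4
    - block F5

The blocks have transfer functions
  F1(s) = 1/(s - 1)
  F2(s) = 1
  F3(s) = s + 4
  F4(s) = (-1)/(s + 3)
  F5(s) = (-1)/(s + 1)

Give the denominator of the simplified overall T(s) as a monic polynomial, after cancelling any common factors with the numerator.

Reducing step by step:

Step 1. parallel reduction of F1, F2: s/(s - 1)
Step 2. feedback reduction of (F1+F2), F3: s/(s^2 + 5*s - 1)
Step 3. reduce the parallel group F4, F5: (-2*s - 4)/(s^2 + 4*s + 3)
Step 4. combine [(F1+F2)/(1+(F1+F2)*F3)], (F4+F5) in series: (-2*s^2 - 4*s)/(s^4 + 9*s^3 + 22*s^2 + 11*s - 3)
No further cancellation is possible in the step-4 result, so that is T(s). Its denominator is already monic.

Answer: s^4 + 9*s^3 + 22*s^2 + 11*s - 3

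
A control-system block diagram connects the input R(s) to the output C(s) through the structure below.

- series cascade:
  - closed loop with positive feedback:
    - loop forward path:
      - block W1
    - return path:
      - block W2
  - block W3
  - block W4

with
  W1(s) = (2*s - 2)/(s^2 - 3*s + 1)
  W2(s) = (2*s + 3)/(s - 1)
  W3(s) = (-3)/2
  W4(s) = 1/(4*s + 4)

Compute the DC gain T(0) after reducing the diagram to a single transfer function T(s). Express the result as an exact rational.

Step 1: reduce the feedback loop with forward W1 and return W2: (2*s - 2)/(s^2 - 7*s - 5)
Step 2: series reduction of [W1/(1-W1*W2)], W3, W4: (3 - 3*s)/(4*s^3 - 24*s^2 - 48*s - 20)
Step 2 gives the overall T(s). Then T(0) = 3/(-20) = -3/20.

Hence the answer: -3/20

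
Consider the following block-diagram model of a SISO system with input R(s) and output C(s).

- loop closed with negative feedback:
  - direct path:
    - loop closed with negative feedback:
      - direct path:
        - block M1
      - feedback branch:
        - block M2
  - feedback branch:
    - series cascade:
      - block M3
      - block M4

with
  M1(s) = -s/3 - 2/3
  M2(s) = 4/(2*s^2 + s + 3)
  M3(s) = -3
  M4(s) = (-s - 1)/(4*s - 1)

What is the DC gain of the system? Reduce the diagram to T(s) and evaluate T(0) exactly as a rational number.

Reducing step by step:

[1] feedback reduction of M1, M2; result (-2*s^3 - 5*s^2 - 5*s - 6)/(6*s^2 - s + 1)
[2] combine M3, M4 in series; result (3*s + 3)/(4*s - 1)
[3] collapse the loop ([M1/(1+M1*M2)] forward, (M3*M4) return); result (8*s^4 + 18*s^3 + 15*s^2 + 19*s - 6)/(6*s^4 - 3*s^3 + 40*s^2 + 28*s + 19)
Evaluating the step-3 result (the overall T(s)) at s = 0 gives T(0) = -6/19.

Answer: -6/19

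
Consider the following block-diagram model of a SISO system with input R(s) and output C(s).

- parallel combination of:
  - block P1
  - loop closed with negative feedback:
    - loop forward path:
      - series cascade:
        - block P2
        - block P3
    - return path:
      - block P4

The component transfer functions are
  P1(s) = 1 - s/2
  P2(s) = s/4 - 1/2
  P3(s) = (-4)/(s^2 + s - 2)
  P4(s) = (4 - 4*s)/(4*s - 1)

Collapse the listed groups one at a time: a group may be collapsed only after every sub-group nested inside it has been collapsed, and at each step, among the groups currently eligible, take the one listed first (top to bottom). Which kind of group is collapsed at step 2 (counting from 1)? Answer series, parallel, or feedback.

The answer is feedback.

Reasoning:
Step 1: reduce the series chain P2, P3
Step 2: close the feedback loop around (P2*P3), P4
Step 3: sum the parallel branches P1, [(P2*P3)/(1+(P2*P3)*P4)]
So the answer for step 2 is feedback.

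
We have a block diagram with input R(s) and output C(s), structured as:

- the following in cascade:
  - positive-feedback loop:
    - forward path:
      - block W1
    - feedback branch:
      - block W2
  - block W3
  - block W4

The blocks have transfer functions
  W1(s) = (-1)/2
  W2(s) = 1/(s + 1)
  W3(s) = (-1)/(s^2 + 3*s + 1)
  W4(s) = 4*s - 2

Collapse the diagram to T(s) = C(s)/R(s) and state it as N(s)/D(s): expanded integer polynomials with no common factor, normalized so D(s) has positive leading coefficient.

1. close the feedback loop around W1, W2: (-s - 1)/(2*s + 3)
2. reduce the series chain [W1/(1-W1*W2)], W3, W4 - this is the overall T(s), already in the required normalized form

Hence the answer: (4*s^2 + 2*s - 2)/(2*s^3 + 9*s^2 + 11*s + 3)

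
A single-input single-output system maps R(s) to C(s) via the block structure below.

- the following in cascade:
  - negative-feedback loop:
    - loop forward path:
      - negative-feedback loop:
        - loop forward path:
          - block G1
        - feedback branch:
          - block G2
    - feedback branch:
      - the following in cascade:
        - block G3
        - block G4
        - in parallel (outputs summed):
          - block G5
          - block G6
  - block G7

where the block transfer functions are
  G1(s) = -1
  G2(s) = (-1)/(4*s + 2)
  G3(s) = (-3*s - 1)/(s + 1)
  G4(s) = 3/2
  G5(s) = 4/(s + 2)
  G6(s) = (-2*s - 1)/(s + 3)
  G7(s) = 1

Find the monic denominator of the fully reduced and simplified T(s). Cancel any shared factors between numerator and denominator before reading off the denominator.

First reduce the diagram to T(s).

[1] apply the feedback formula to G1, G2 gives (-4*s - 2)/(4*s + 3)
[2] sum the parallel branches G5, G6 gives (-2*s^2 - s + 10)/(s^2 + 5*s + 6)
[3] combine G3, G4, (G5+G6) in series gives (18*s^3 + 15*s^2 - 87*s - 30)/(2*s^3 + 12*s^2 + 22*s + 12)
[4] apply the feedback formula to [G1/(1+G1*G2)], (G3*G4*(G5+G6)) gives (4*s^4 + 26*s^3 + 56*s^2 + 46*s + 12)/(32*s^4 + 21*s^3 - 221*s^2 - 204*s - 48)
[5] reduce the series chain [[G1/(1+G1*G2)]/(1+[G1/(1+G1*G2)]*(G3*G4*(G5+G6)))], G7 gives (4*s^4 + 26*s^3 + 56*s^2 + 46*s + 12)/(32*s^4 + 21*s^3 - 221*s^2 - 204*s - 48)
No further cancellation is possible in the step-5 result, so that is T(s). Its denominator becomes monic after dividing by the leading coefficient 32.

Answer: s^4 + 21*s^3/32 - 221*s^2/32 - 51*s/8 - 3/2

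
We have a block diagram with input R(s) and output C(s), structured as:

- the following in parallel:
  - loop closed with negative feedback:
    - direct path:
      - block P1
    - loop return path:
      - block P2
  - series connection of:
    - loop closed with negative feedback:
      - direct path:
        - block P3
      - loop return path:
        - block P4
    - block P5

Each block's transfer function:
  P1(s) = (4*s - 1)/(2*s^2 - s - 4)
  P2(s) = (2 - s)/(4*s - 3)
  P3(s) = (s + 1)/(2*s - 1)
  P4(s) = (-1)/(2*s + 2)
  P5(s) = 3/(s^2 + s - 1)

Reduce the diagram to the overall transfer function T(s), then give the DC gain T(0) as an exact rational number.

(1) feedback reduction of P1, P2 -> (16*s^2 - 16*s + 3)/(8*s^3 - 14*s^2 - 4*s + 10)
(2) reduce the feedback loop with forward P3 and return P4 -> (2*s + 2)/(4*s - 3)
(3) reduce the series chain [P3/(1+P3*P4)], P5 -> (6*s + 6)/(4*s^3 + s^2 - 7*s + 3)
(4) sum the parallel branches [P1/(1+P1*P2)], ([P3/(1+P3*P4)]*P5) -> (64*s^5 - 152*s^3 + 55*s^2 - 33*s + 69)/(32*s^6 - 48*s^5 - 86*s^4 + 158*s^3 - 4*s^2 - 82*s + 30)
The step-4 result is T(s). Setting s = 0: T(0) = 69/30 = 23/10.

Hence the answer: 23/10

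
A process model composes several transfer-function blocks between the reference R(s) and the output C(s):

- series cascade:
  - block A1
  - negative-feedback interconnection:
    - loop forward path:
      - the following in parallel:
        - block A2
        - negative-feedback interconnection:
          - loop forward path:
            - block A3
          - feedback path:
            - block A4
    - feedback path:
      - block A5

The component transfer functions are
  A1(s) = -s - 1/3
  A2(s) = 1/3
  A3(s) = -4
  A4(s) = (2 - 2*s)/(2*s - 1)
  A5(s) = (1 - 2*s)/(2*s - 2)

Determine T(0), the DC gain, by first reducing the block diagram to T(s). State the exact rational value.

[1] apply the feedback formula to A3, A4 = (4 - 8*s)/(10*s - 9)
[2] combine A2, [A3/(1+A3*A4)] in parallel = (3 - 14*s)/(30*s - 27)
[3] close the feedback loop around (A2+[A3/(1+A3*A4)]), A5 = (-28*s^2 + 34*s - 6)/(88*s^2 - 134*s + 57)
[4] series reduction of A1, [(A2+[A3/(1+A3*A4)])/(1+(A2+[A3/(1+A3*A4)])*A5)] = (84*s^3 - 74*s^2 - 16*s + 6)/(264*s^2 - 402*s + 171)
That last expression is T(s); at s = 0 only the constant terms survive, so T(0) = 6/171 = 2/57.

Hence the answer: 2/57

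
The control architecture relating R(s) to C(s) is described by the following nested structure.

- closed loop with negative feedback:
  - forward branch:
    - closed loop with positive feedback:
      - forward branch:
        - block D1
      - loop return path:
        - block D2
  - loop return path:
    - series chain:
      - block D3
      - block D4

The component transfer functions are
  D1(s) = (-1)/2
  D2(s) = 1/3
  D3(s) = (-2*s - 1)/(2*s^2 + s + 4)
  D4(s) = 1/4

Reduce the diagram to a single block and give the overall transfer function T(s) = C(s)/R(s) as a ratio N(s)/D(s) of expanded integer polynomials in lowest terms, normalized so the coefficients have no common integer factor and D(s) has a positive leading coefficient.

(1) reduce the feedback loop with forward D1 and return D2 gives (-3)/7
(2) multiply D3, D4 (series) gives (-2*s - 1)/(8*s^2 + 4*s + 16)
(3) feedback reduction of [D1/(1-D1*D2)], (D3*D4) - this is the overall T(s), already in the required normalized form

Hence the answer: (-24*s^2 - 12*s - 48)/(56*s^2 + 34*s + 115)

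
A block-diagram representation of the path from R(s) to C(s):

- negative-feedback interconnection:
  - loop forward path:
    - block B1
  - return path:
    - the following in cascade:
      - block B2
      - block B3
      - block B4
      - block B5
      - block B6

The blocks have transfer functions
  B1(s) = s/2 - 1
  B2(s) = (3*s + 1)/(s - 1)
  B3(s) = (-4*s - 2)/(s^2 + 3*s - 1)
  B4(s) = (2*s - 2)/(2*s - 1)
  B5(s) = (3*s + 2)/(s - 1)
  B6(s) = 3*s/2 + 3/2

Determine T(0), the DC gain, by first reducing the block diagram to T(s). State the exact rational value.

Answer: 1/11

Working:
1. cascade B2, B3, B4, B5, B6 = (-108*s^4 - 270*s^3 - 240*s^2 - 90*s - 12)/(2*s^4 + 3*s^3 - 10*s^2 + 6*s - 1)
2. apply the feedback formula to B1, (B2*B3*B4*B5*B6) = (-2*s^5 + s^4 + 16*s^3 - 26*s^2 + 13*s - 2)/(108*s^5 + 50*s^4 - 306*s^3 - 370*s^2 - 180*s - 22)
Step 2 gives the overall T(s). Then T(0) = -2/(-22) = 1/11.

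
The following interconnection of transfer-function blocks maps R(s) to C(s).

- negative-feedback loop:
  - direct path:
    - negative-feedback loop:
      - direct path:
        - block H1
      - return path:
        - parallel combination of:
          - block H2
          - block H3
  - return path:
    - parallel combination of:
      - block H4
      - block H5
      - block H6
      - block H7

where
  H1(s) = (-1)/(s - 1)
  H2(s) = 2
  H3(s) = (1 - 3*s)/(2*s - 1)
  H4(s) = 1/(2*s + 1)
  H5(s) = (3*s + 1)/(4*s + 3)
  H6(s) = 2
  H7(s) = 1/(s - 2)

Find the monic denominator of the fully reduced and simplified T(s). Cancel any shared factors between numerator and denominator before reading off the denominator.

(1) add H2, H3 (parallel), giving (s - 1)/(2*s - 1)
(2) reduce the feedback loop with forward H1 and return (H2+H3), giving (1 - 2*s)/(2*s^2 - 4*s + 2)
(3) add H4, H5, H6, H7 (parallel), giving (22*s^3 - 7*s^2 - 38*s - 17)/(8*s^3 - 6*s^2 - 17*s - 6)
(4) apply the feedback formula to [H1/(1+H1*(H2+H3))], (H4+H5+H6+H7), giving (-16*s^4 + 20*s^3 + 28*s^2 - 5*s - 6)/(16*s^5 - 88*s^4 + 42*s^3 + 113*s^2 - 14*s - 29)
The result of step 4 is T(s) in lowest terms. Its denominator has leading coefficient 16; dividing the denominator through by 16 makes it monic.

Final answer: s^5 - 11*s^4/2 + 21*s^3/8 + 113*s^2/16 - 7*s/8 - 29/16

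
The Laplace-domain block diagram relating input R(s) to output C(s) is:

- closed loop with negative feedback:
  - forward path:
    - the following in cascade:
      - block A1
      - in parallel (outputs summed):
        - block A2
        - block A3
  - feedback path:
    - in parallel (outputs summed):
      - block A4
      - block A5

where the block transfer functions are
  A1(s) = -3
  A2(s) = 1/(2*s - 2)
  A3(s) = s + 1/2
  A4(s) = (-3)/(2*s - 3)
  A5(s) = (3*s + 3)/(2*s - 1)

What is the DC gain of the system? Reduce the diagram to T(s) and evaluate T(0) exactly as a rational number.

(1) reduce the parallel group A2, A3 gives (2*s^2 - s)/(2*s - 2)
(2) multiply A1, (A2+A3) (series) gives (-6*s^2 + 3*s)/(2*s - 2)
(3) reduce the parallel group A4, A5 gives (6*s^2 - 9*s - 6)/(4*s^2 - 8*s + 3)
(4) apply the feedback formula to (A1*(A2+A3)), (A4+A5) gives (12*s^3 - 24*s^2 + 9*s)/(18*s^3 - 31*s^2 - 8*s - 6)
Evaluating the step-4 result (the overall T(s)) at s = 0 gives T(0) = 0/(-6) = 0.

Hence the answer: 0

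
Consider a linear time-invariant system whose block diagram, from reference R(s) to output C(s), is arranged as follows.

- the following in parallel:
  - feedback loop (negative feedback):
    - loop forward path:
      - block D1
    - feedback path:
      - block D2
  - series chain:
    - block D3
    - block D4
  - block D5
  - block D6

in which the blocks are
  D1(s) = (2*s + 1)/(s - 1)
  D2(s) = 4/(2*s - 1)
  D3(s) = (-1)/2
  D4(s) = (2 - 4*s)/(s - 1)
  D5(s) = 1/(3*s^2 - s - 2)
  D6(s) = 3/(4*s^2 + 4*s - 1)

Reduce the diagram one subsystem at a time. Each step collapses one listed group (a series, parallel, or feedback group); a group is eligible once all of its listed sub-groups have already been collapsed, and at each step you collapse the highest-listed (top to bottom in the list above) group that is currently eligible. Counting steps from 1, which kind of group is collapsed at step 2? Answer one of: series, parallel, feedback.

Step 1. collapse the loop (D1 forward, D2 return)
Step 2. combine D3, D4 in series
Step 3. parallel reduction of [D1/(1+D1*D2)], (D3*D4), D5, D6
At step 2 the group reduced is series.

Therefore the answer is series.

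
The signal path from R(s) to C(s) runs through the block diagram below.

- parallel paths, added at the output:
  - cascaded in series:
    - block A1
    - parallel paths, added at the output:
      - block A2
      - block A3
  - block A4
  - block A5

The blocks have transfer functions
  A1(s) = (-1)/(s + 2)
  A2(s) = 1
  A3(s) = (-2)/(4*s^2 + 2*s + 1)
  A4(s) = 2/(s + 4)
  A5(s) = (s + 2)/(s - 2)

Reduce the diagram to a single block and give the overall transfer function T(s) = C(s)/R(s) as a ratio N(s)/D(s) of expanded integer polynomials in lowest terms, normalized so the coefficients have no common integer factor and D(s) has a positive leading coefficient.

The answer is (4*s^5 + 38*s^4 + 91*s^3 + 111*s^2 + 54*s)/(4*s^5 + 18*s^4 - 7*s^3 - 68*s^2 - 36*s - 16).

Reasoning:
Step 1 - reduce the parallel group A2, A3 gives (4*s^2 + 2*s - 1)/(4*s^2 + 2*s + 1)
Step 2 - combine A1, (A2+A3) in series gives (-4*s^2 - 2*s + 1)/(4*s^3 + 10*s^2 + 5*s + 2)
Step 3 - parallel reduction of (A1*(A2+A3)), A4, A5; the result is T(s) itself (integer coefficients, no common factor, positive leading denominator coefficient)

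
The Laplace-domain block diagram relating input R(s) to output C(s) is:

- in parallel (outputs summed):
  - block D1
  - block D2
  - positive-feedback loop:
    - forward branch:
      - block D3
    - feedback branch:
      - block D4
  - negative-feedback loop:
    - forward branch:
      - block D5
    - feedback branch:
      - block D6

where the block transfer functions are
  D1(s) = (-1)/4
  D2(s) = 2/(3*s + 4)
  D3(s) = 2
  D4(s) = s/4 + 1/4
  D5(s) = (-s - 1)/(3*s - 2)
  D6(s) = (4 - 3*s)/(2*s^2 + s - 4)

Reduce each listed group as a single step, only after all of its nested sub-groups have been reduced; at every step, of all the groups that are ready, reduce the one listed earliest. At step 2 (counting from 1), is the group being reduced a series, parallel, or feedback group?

Step 1: collapse the loop (D3 forward, D4 return)
Step 2: feedback reduction of D5, D6
Step 3: parallel reduction of D1, D2, [D3/(1-D3*D4)], [D5/(1+D5*D6)]
So the answer for step 2 is feedback.

Answer: feedback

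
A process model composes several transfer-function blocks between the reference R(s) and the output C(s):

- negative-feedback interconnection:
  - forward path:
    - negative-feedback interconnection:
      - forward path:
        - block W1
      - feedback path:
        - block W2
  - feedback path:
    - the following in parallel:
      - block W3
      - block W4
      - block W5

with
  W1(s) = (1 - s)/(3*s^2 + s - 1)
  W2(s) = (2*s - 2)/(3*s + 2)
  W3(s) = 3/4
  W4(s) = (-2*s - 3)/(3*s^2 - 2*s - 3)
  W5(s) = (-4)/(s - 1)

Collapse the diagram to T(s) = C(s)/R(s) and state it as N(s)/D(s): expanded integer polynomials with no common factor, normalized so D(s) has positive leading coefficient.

Reducing step by step:

(1) collapse the loop (W1 forward, W2 return) -> (-3*s^2 + s + 2)/(9*s^3 + 7*s^2 + 3*s - 4)
(2) parallel reduction of W3, W4, W5 -> (9*s^3 - 71*s^2 + 25*s + 69)/(12*s^3 - 20*s^2 - 4*s + 12)
(3) apply the feedback formula to [W1/(1+W1*W2)], (W3+W4+W5), giving the overall T(s)

Answer: (-36*s^4 + 36*s^3 + 52*s^2 - 28*s - 24)/(108*s^5 - 15*s^4 + 67*s^3 - 89*s^2 - 261*s - 90)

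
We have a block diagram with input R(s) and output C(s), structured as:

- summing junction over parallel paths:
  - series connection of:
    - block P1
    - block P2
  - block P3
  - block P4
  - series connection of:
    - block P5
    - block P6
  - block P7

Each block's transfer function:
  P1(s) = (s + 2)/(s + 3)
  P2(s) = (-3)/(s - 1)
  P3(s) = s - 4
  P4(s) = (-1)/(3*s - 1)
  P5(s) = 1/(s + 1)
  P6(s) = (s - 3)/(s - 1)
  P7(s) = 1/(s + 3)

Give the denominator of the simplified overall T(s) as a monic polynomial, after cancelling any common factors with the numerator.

Answer: s^4 + 8*s^3/3 - 2*s^2 - 8*s/3 + 1

Working:
[1] series reduction of P1, P2 -> (-3*s - 6)/(s^2 + 2*s - 3)
[2] reduce the series chain P5, P6 -> (s - 3)/(s^2 - 1)
[3] sum the parallel branches (P1*P2), P3, P4, (P5*P6), P7 -> (3*s^5 - 4*s^4 - 42*s^3 - 13*s^2 - 3*s + 7)/(3*s^4 + 8*s^3 - 6*s^2 - 8*s + 3)
T(s) is the step-3 result (common factors already cancelled). Leading coefficient of the denominator: 3. Divide through by 3 for the monic polynomial.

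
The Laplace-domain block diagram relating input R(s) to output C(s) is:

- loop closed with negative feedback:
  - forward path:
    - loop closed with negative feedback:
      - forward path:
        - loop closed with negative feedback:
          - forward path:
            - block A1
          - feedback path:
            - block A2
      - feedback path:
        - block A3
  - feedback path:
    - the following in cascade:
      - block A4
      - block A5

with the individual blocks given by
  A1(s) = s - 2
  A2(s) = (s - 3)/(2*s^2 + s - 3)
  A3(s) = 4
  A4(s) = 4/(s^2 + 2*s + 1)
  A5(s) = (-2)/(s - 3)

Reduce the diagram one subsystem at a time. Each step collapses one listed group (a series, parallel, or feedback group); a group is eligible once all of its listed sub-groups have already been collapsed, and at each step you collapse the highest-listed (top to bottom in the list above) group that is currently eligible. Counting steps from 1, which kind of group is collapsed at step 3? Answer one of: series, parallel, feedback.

Step 1: collapse the loop (A1 forward, A2 return)
Step 2: collapse the loop ([A1/(1+A1*A2)] forward, A3 return)
Step 3: cascade A4, A5
Step 4: feedback reduction of [[A1/(1+A1*A2)]/(1+[A1/(1+A1*A2)]*A3)], (A4*A5)
Step 3 collapses a series group.

Hence the answer: series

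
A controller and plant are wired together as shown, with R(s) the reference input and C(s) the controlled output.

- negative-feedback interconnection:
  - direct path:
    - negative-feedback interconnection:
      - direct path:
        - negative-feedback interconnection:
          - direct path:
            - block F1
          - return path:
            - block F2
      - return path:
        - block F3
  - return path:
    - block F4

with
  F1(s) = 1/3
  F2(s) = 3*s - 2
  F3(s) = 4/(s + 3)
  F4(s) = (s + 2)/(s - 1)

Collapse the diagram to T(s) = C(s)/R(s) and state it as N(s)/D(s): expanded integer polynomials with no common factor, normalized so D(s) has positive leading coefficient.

First reduce the diagram to T(s).

Step 1. reduce the feedback loop with forward F1 and return F2 -> 1/(3*s + 1)
Step 2. feedback reduction of [F1/(1+F1*F2)], F3 -> (s + 3)/(3*s^2 + 10*s + 7)
Step 3. reduce the feedback loop with forward [[F1/(1+F1*F2)]/(1+[F1/(1+F1*F2)]*F3)] and return F4; the result is T(s) itself (integer coefficients, no common factor, positive leading denominator coefficient)

Answer: (s^2 + 2*s - 3)/(3*s^3 + 8*s^2 + 2*s - 1)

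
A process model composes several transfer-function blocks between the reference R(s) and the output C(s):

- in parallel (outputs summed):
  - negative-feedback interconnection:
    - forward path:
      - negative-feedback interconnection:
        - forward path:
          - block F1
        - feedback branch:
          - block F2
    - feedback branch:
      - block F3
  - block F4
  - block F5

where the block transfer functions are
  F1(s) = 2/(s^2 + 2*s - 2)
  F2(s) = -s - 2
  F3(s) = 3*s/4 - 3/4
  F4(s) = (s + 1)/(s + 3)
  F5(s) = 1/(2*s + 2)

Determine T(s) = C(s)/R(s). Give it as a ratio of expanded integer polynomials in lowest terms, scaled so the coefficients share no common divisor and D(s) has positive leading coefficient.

Reducing step by step:

(1) collapse the loop (F1 forward, F2 return) -> 2/(s^2 - 6)
(2) close the feedback loop around [F1/(1+F1*F2)], F3 -> 4/(2*s^2 + 3*s - 15)
(3) sum the parallel branches [[F1/(1+F1*F2)]/(1+[F1/(1+F1*F2)]*F3)], F4, F5, giving the overall T(s)

Answer: (4*s^4 + 16*s^3 + 3*s^2 - 28*s - 51)/(4*s^4 + 22*s^3 + 6*s^2 - 102*s - 90)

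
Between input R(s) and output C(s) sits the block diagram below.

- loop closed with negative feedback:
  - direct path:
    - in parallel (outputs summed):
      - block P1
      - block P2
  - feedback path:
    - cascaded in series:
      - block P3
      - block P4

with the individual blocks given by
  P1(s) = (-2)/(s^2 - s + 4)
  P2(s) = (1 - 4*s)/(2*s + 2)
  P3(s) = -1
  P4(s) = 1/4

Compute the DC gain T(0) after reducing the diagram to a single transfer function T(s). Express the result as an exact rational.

Answer: 0

Working:
[1] reduce the parallel group P1, P2 = (-4*s^3 + 5*s^2 - 21*s)/(2*s^3 + 6*s + 8)
[2] reduce the series chain P3, P4 = (-1)/4
[3] feedback reduction of (P1+P2), (P3*P4) = (-16*s^3 + 20*s^2 - 84*s)/(12*s^3 - 5*s^2 + 45*s + 32)
The step-3 result is T(s). Setting s = 0: T(0) = 0/32 = 0.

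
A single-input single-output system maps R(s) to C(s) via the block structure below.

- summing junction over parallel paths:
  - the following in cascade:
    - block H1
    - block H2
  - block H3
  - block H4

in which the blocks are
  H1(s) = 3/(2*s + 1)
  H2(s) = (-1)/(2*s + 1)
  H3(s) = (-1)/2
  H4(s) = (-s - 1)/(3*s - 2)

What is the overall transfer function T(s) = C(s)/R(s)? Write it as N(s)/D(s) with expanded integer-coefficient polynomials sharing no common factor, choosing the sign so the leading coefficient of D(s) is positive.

Answer: (-20*s^3 - 20*s^2 - 23*s + 12)/(24*s^3 + 8*s^2 - 10*s - 4)

Working:
1. series reduction of H1, H2 -> (-3)/(4*s^2 + 4*s + 1)
2. combine (H1*H2), H3, H4 in parallel, which is the overall transfer function T(s) = C(s)/R(s) in lowest terms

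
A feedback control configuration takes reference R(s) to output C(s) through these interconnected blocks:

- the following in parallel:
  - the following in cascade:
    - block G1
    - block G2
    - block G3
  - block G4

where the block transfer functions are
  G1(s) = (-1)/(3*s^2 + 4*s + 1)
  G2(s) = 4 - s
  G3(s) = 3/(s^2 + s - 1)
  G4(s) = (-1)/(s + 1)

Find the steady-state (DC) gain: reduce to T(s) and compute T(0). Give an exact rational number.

[1] combine G1, G2, G3 in series = (3*s - 12)/(3*s^4 + 7*s^3 + 2*s^2 - 3*s - 1)
[2] parallel reduction of (G1*G2*G3), G4 = (-3*s^3 - 4*s^2 + 5*s - 11)/(3*s^4 + 7*s^3 + 2*s^2 - 3*s - 1)
Step 2 gives the overall T(s). Then T(0) = -11/(-1) = 11.

Hence the answer: 11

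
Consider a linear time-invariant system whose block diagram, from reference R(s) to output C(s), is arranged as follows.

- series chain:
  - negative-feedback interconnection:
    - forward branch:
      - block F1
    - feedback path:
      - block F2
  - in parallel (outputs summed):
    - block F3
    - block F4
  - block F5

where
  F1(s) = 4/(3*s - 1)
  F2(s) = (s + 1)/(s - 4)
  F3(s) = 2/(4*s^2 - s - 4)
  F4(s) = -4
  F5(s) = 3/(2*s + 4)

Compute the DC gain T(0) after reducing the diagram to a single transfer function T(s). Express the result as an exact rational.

Step 1. collapse the loop (F1 forward, F2 return); result (4*s - 16)/(3*s^2 - 9*s + 8)
Step 2. add F3, F4 (parallel); result (-16*s^2 + 4*s + 18)/(4*s^2 - s - 4)
Step 3. cascade [F1/(1+F1*F2)], (F3+F4), F5; result (-96*s^3 + 408*s^2 + 12*s - 432)/(12*s^5 - 15*s^4 - 49*s^3 + 86*s^2 + 24*s - 64)
Step 3 gives the overall T(s). Then T(0) = -432/(-64) = 27/4.

Hence the answer: 27/4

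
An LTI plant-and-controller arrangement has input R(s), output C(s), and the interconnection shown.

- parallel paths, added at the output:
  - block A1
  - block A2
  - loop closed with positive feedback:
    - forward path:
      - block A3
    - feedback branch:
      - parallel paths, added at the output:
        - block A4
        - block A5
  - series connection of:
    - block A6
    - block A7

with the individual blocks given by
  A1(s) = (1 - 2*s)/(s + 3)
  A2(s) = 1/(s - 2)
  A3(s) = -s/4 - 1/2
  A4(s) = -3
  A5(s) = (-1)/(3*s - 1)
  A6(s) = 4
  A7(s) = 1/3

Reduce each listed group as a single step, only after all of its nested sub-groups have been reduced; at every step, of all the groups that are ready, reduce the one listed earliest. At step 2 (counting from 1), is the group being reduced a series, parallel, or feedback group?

Reducing step by step:

Step 1. combine A4, A5 in parallel
Step 2. collapse the loop (A3 forward, (A4+A5) return)
Step 3. multiply A6, A7 (series)
Step 4. reduce the parallel group A1, A2, [A3/(1-A3*(A4+A5))], (A6*A7)
At step 2 the group reduced is feedback.

Answer: feedback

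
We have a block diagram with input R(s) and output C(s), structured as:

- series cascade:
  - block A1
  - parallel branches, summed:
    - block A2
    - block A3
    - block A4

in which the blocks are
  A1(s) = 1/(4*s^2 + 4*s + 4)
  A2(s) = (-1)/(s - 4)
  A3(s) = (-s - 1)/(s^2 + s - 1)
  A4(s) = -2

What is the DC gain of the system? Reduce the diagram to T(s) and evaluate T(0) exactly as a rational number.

Reducing step by step:

Step 1. reduce the parallel group A2, A3, A4: (-2*s^3 + 4*s^2 + 12*s - 3)/(s^3 - 3*s^2 - 5*s + 4)
Step 2. reduce the series chain A1, (A2+A3+A4): (-2*s^3 + 4*s^2 + 12*s - 3)/(4*s^5 - 8*s^4 - 28*s^3 - 16*s^2 - 4*s + 16)
The step-2 result is T(s). Setting s = 0: T(0) = -3/16.

Answer: -3/16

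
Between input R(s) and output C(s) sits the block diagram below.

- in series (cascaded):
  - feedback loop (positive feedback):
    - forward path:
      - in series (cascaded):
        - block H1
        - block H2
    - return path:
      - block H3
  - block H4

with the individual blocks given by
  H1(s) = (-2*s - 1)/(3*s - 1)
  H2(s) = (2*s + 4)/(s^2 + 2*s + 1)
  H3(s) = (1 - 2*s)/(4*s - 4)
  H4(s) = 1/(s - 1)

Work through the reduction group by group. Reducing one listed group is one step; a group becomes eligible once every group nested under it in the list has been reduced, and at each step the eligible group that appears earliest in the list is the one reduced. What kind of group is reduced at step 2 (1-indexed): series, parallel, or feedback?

The answer is feedback.

Reasoning:
[1] series reduction of H1, H2
[2] reduce the feedback loop with forward (H1*H2) and return H3
[3] multiply [(H1*H2)/(1-(H1*H2)*H3)], H4 (series)
At step 2 the group reduced is feedback.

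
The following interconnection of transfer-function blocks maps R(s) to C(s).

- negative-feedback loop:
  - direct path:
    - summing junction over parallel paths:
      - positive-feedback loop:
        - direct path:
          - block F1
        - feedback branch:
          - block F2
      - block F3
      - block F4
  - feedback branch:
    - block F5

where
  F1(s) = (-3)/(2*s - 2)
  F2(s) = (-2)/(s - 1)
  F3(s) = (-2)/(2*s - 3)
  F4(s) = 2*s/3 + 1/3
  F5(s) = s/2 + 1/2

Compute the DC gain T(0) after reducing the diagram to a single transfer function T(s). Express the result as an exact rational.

[1] close the feedback loop around F1, F2 gives (3 - 3*s)/(2*s^2 - 4*s - 4)
[2] reduce the parallel group [F1/(1-F1*F2)], F3, F4 gives (8*s^4 - 24*s^3 - 36*s^2 + 97*s + 9)/(12*s^3 - 42*s^2 + 12*s + 36)
[3] feedback reduction of ([F1/(1-F1*F2)]+F3+F4), F5 gives (16*s^4 - 48*s^3 - 72*s^2 + 194*s + 18)/(8*s^5 - 16*s^4 - 36*s^3 - 23*s^2 + 130*s + 81)
The step-3 result is T(s). Setting s = 0: T(0) = 18/81 = 2/9.

Answer: 2/9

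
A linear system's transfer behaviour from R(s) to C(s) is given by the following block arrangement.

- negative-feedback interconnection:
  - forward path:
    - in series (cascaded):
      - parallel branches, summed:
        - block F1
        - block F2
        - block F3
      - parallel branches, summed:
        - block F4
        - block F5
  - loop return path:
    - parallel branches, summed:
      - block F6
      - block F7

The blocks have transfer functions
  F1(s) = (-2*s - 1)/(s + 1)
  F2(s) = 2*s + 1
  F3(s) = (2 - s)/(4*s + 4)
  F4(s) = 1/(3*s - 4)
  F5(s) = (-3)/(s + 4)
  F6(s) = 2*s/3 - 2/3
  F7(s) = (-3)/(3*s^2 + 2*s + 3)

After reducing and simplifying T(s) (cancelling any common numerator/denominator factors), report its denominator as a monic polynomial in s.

First reduce the diagram to T(s).

Step 1: sum the parallel branches F1, F2, F3: (8*s^2 + 3*s + 2)/(4*s + 4)
Step 2: reduce the parallel group F4, F5: (16 - 8*s)/(3*s^2 + 8*s - 16)
Step 3: multiply (F1+F2+F3), (F4+F5) (series): (-16*s^3 + 26*s^2 + 8*s + 8)/(3*s^3 + 11*s^2 - 8*s - 16)
Step 4: parallel reduction of F6, F7: (6*s^3 - 2*s^2 + 2*s - 15)/(9*s^2 + 6*s + 9)
Step 5: close the feedback loop around ((F1+F2+F3)*(F4+F5)), (F6+F7): (144*s^5 - 138*s^4 - 84*s^3 - 354*s^2 - 120*s - 72)/(96*s^6 - 215*s^5 - 81*s^4 - 345*s^3 + 483*s^2 + 272*s + 264)
T(s) is the step-5 result (common factors already cancelled). Leading coefficient of the denominator: 96. Divide through by 96 for the monic polynomial.

Answer: s^6 - 215*s^5/96 - 27*s^4/32 - 115*s^3/32 + 161*s^2/32 + 17*s/6 + 11/4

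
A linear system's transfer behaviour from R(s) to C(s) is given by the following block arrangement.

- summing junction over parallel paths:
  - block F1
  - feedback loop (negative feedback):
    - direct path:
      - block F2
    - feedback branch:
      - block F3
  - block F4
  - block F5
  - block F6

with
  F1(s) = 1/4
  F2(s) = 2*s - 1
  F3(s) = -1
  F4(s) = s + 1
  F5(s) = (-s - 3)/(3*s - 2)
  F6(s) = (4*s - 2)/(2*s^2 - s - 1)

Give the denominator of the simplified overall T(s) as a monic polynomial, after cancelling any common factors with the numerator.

The answer is s^3 - 7*s^2/6 - s/6 + 1/3.

Reasoning:
(1) apply the feedback formula to F2, F3 = (1 - 2*s)/(2*s - 2)
(2) reduce the parallel group F1, [F2/(1+F2*F3)], F4, F5, F6 = (24*s^4 - 30*s^3 + 5*s^2 - 31*s + 34)/(24*s^3 - 28*s^2 - 4*s + 8)
No further cancellation is possible in the step-2 result, so that is T(s). Its denominator becomes monic after dividing by the leading coefficient 24.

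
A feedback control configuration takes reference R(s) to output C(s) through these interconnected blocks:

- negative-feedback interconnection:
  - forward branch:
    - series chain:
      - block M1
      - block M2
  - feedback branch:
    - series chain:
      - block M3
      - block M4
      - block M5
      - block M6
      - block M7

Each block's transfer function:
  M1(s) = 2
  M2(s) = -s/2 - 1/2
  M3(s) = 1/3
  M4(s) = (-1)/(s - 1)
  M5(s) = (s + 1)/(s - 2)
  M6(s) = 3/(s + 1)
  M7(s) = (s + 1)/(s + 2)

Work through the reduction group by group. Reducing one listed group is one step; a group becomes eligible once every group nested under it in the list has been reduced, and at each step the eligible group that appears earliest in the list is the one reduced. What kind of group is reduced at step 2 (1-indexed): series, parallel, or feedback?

Step 1 - combine M1, M2 in series
Step 2 - multiply M3, M4, M5, M6, M7 (series)
Step 3 - apply the feedback formula to (M1*M2), (M3*M4*M5*M6*M7)
Step 2: series.

Answer: series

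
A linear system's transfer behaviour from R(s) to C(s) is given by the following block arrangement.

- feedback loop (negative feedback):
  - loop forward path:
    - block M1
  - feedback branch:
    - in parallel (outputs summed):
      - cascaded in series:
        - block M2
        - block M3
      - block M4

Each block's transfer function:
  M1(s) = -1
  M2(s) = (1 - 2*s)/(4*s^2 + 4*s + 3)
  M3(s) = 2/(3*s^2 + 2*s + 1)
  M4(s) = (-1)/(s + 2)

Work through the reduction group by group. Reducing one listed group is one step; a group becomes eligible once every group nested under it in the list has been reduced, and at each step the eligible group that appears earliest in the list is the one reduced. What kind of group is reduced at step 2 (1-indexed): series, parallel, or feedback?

(1) reduce the series chain M2, M3
(2) sum the parallel branches (M2*M3), M4
(3) reduce the feedback loop with forward M1 and return ((M2*M3)+M4)
Step 2: parallel.

Hence the answer: parallel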